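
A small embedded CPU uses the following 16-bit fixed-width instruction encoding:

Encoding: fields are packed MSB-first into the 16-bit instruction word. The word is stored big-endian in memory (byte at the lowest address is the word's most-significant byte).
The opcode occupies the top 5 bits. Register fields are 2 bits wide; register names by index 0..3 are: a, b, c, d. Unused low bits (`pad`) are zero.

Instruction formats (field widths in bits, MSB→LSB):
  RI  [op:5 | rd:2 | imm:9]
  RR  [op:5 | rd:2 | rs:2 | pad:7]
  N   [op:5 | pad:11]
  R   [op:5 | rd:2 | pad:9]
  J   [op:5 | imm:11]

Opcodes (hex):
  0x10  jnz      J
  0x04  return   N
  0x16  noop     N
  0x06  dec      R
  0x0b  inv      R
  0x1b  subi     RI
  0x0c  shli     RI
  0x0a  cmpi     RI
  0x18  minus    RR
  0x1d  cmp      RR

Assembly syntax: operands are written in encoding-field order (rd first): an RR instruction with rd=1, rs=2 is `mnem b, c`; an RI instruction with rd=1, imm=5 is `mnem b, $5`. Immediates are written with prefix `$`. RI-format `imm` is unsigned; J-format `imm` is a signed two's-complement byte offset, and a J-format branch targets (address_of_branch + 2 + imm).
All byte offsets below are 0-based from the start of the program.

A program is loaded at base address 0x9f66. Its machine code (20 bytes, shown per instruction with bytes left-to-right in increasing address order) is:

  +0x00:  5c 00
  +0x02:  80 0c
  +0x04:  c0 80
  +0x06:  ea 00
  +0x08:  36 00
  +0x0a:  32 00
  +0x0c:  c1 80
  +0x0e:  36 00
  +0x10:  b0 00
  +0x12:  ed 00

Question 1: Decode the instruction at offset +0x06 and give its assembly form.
[06] ea 00 → 0xea00
  top 5b → 0x1d → cmp [RR]
  rd@[10:9]=0x1 ⇒ b
  rs@[8:7]=0x0 ⇒ a

cmp b, a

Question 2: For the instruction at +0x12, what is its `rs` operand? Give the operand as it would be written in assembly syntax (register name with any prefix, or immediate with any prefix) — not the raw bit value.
c

[12] ed 00 → 0xed00
  top 5b → 0x1d → cmp [RR]
  rd: (w>>9)&0x3=0x2 → c
  rs: (w>>7)&0x3=0x2 → c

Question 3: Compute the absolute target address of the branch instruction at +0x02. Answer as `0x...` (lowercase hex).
+0x02: 80 0c ⇒ word 0x800c (big)
  top 5b → 0x10 → jnz [J]
  [10:0] imm=12 = $12
  target = base 0x9f66 + off 0x02 + 2 + imm 12 = 0x9f76

0x9f76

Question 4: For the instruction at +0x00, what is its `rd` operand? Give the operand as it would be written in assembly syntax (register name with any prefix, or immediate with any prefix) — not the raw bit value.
off 0x00: read 5c 00 as big → 0x5c00
  op=0x5c00>>11=0xb ⇒ inv (R)
  [10:9] rd=2 = c

c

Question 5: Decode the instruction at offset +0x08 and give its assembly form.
dec d

off 0x08: read 36 00 as big → 0x3600
  op=0x3600>>11=0x6 ⇒ dec (R)
  rd@[10:9]=0x3 ⇒ d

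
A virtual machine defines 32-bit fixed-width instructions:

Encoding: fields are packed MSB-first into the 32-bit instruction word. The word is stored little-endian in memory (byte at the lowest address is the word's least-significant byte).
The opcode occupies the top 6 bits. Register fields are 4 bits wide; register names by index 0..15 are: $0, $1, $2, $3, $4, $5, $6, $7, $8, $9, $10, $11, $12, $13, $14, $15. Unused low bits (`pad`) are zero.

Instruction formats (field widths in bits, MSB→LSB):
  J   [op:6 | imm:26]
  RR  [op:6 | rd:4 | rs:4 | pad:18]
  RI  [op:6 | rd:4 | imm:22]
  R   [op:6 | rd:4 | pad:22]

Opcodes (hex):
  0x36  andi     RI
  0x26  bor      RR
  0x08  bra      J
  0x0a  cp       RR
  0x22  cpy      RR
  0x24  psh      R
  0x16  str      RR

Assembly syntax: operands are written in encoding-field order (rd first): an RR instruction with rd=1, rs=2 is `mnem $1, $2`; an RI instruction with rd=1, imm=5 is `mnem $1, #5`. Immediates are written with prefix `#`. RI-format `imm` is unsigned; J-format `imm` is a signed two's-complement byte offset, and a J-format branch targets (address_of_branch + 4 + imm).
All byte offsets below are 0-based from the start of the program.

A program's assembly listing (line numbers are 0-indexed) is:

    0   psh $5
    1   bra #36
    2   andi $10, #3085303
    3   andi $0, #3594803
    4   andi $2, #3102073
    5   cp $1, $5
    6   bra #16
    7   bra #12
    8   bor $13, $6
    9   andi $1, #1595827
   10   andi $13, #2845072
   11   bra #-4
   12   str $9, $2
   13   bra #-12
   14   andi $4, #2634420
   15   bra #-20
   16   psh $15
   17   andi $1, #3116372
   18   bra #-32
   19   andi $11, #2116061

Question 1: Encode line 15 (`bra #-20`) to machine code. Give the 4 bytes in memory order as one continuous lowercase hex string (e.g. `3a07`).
ecffff23

L15: bra op=0x8:6|imm=-20:26 ⇒ 0x23ffffec ⇒ little ec ff ff 23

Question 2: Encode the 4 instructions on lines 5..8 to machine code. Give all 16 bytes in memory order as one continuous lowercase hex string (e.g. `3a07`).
00005428100000200c0000200000589b

L5: cp op=0xa:6|rd=1:4|rs=5:4|pad=0:18 ⇒ 0x28540000 ⇒ little 00 00 54 28
L6: bra op=0x8:6|imm=16:26 ⇒ 0x20000010 ⇒ little 10 00 00 20
L7: bra op=0x8:6|imm=12:26 ⇒ 0x2000000c ⇒ little 0c 00 00 20
L8: bor op=0x26:6|rd=13:4|rs=6:4|pad=0:18 ⇒ 0x9b580000 ⇒ little 00 00 58 9b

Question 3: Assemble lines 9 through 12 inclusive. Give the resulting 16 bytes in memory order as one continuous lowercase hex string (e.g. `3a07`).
9. andi fields op=0x36:6|rd=1:4|imm=1595827:22 → word d85859b3h → b3 59 58 d8
10. andi fields op=0x36:6|rd=13:4|imm=2845072:22 → word db6b6990h → 90 69 6b db
11. bra fields op=0x8:6|imm=-4:26 → word 23fffffch → fc ff ff 23
12. str fields op=0x16:6|rd=9:4|rs=2:4|pad=0:18 → word 5a480000h → 00 00 48 5a

b35958d890696bdbfcffff230000485a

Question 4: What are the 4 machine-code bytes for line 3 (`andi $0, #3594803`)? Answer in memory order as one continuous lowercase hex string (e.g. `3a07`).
33da36d8

3. andi fields op=0x36:6|rd=0:4|imm=3594803:22 → word d836da33h → 33 da 36 d8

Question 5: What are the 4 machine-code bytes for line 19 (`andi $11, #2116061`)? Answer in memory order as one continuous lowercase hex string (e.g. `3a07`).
dd49e0da

line 19 (andi): pack op=0x36:6|rd=11:4|imm=2116061:22 = 0xdae049dd; little→ dd 49 e0 da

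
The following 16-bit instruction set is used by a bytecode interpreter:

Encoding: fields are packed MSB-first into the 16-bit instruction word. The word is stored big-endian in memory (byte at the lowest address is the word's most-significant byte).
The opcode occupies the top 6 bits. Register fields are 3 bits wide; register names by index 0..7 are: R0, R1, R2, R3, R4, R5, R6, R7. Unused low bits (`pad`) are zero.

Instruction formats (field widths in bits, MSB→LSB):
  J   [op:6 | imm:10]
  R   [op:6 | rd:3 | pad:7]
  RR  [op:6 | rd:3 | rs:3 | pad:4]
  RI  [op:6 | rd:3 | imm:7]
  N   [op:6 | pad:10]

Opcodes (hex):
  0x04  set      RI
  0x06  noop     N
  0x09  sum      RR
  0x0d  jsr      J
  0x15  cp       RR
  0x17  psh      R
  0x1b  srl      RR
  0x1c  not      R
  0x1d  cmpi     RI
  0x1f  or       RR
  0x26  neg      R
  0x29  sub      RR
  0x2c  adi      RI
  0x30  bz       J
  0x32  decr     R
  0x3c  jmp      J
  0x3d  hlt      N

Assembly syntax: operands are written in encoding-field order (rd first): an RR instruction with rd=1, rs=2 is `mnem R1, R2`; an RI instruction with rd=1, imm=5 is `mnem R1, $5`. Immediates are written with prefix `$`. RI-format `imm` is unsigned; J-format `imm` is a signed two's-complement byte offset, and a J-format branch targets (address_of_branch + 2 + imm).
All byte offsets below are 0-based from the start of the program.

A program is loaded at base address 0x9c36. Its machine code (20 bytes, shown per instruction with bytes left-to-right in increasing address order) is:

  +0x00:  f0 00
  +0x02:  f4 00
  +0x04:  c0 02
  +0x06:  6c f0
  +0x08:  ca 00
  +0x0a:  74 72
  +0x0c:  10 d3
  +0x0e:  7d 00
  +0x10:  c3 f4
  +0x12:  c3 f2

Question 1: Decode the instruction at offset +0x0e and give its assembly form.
+0x0e: 7d 00 ⇒ word 0x7d00 (big)
  opcode bits[15:10]=0x1f: or/RR
  rd: (w>>7)&0x7=0x2 → R2
  rs: (w>>4)&0x7=0x0 → R0

or R2, R0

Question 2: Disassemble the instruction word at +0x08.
decr R4

@+08  big-endian(ca 00) = 0xca00
  opcode bits[15:10]=0x32: decr/R
  rd@[9:7]=0x4 ⇒ R4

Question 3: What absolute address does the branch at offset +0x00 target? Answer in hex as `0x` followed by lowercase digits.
@+00  big-endian(f0 00) = 0xf000
  top 6b → 0x3c → jmp [J]
  imm@[9:0]=0x0 ⇒ $0
  target = base 0x9c36 + off 0x00 + 2 + imm 0 = 0x9c38

0x9c38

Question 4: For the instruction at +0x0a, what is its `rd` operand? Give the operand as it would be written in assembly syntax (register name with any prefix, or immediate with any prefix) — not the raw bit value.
R0

+0x0a: 74 72 ⇒ word 0x7472 (big)
  opcode bits[15:10]=0x1d: cmpi/RI
  rd: (w>>7)&0x7=0x0 → R0
  imm: (w>>0)&0x7f=0x72 → $114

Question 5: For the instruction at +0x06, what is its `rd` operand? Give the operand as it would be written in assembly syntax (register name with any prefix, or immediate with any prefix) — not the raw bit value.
R1

@+06  big-endian(6c f0) = 0x6cf0
  opcode bits[15:10]=0x1b: srl/RR
  [9:7] rd=1 = R1
  [6:4] rs=7 = R7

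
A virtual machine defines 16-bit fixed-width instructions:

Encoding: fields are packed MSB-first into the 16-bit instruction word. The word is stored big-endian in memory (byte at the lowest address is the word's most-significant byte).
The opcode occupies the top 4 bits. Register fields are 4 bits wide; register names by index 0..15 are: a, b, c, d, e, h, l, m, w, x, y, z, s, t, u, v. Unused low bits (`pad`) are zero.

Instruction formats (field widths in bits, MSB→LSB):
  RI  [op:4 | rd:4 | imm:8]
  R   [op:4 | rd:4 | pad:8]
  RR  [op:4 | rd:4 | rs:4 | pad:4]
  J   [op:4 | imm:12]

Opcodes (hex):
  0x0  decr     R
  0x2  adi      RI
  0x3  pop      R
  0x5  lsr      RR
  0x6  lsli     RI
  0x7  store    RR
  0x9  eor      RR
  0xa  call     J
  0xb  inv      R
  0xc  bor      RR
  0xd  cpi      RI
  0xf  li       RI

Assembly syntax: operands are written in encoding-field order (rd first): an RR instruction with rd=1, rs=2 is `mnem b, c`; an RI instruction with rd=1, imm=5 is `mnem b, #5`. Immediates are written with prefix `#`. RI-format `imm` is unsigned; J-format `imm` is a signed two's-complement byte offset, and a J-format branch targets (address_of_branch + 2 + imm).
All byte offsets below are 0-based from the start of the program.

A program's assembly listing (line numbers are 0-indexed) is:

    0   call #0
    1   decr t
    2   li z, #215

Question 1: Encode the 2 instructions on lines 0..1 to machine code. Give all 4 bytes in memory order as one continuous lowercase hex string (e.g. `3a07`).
L0: call op=0xa:4|imm=0:12 ⇒ 0xa000 ⇒ big a0 00
L1: decr op=0x0:4|rd=13:4|pad=0:8 ⇒ 0x0d00 ⇒ big 0d 00

a0000d00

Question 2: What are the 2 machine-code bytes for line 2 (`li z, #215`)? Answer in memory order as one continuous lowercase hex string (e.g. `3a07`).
fbd7

L2: li op=0xf:4|rd=11:4|imm=215:8 ⇒ 0xfbd7 ⇒ big fb d7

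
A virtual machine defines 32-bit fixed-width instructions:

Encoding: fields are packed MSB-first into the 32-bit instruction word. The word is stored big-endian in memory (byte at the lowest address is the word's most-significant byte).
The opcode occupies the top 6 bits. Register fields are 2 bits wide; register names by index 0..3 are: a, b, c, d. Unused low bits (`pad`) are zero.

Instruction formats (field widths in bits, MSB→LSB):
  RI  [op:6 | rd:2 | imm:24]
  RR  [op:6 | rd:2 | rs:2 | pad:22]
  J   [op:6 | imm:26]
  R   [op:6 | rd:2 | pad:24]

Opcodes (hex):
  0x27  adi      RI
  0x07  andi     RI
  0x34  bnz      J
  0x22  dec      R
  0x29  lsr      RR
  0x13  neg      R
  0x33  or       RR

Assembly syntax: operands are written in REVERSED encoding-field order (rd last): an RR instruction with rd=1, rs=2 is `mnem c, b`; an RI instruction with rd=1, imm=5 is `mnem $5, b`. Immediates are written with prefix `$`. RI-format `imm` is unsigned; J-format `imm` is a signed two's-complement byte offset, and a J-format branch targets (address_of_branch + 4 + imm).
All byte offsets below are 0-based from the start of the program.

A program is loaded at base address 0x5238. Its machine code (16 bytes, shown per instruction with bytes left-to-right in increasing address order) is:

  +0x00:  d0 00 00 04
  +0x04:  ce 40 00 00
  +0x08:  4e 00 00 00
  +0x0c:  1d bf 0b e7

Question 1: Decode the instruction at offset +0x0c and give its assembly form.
andi $12520423, b

+0x0c: 1d bf 0b e7 ⇒ word 0x1dbf0be7 (big)
  op=0x1dbf0be7>>26=0x7 ⇒ andi (RI)
  [25:24] rd=1 = b
  [23:0] imm=12520423 = $12520423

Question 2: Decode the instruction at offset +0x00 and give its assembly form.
bnz $4

+0x00: d0 00 00 04 ⇒ word 0xd0000004 (big)
  op=0xd0000004>>26=0x34 ⇒ bnz (J)
  imm: (w>>0)&0x3ffffff=0x4 → $4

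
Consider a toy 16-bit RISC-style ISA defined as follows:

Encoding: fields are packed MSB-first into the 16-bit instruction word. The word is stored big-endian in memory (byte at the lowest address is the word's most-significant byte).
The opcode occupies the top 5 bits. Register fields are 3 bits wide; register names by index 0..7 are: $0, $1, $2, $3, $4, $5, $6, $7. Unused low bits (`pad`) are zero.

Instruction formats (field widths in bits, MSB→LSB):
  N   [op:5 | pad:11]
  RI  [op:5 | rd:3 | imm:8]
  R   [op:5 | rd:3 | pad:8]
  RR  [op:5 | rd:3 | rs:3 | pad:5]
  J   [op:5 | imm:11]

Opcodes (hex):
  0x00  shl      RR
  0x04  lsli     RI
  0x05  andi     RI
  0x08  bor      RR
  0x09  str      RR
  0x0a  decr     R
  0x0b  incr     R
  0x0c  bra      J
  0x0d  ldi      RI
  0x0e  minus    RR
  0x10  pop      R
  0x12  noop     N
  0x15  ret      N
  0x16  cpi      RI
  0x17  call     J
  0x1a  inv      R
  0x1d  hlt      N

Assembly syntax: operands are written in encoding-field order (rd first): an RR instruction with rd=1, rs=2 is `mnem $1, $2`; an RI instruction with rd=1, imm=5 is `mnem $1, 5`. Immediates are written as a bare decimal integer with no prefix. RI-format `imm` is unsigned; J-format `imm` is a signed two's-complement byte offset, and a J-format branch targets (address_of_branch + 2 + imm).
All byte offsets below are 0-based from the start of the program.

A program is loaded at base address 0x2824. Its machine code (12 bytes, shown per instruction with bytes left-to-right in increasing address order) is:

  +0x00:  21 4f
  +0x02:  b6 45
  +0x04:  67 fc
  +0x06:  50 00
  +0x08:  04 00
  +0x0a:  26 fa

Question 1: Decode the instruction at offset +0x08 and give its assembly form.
shl $4, $0

@+08  big-endian(04 00) = 0x0400
  top 5b → 0x0 → shl [RR]
  [10:8] rd=4 = $4
  [7:5] rs=0 = $0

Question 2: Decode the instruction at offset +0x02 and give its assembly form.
+0x02: b6 45 ⇒ word 0xb645 (big)
  top 5b → 0x16 → cpi [RI]
  rd@[10:8]=0x6 ⇒ $6
  imm@[7:0]=0x45 ⇒ 69

cpi $6, 69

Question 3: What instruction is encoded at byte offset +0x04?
off 0x04: read 67 fc as big → 0x67fc
  top 5b → 0xc → bra [J]
  imm@[10:0]=0x7fc (s11→-4) ⇒ -4

bra -4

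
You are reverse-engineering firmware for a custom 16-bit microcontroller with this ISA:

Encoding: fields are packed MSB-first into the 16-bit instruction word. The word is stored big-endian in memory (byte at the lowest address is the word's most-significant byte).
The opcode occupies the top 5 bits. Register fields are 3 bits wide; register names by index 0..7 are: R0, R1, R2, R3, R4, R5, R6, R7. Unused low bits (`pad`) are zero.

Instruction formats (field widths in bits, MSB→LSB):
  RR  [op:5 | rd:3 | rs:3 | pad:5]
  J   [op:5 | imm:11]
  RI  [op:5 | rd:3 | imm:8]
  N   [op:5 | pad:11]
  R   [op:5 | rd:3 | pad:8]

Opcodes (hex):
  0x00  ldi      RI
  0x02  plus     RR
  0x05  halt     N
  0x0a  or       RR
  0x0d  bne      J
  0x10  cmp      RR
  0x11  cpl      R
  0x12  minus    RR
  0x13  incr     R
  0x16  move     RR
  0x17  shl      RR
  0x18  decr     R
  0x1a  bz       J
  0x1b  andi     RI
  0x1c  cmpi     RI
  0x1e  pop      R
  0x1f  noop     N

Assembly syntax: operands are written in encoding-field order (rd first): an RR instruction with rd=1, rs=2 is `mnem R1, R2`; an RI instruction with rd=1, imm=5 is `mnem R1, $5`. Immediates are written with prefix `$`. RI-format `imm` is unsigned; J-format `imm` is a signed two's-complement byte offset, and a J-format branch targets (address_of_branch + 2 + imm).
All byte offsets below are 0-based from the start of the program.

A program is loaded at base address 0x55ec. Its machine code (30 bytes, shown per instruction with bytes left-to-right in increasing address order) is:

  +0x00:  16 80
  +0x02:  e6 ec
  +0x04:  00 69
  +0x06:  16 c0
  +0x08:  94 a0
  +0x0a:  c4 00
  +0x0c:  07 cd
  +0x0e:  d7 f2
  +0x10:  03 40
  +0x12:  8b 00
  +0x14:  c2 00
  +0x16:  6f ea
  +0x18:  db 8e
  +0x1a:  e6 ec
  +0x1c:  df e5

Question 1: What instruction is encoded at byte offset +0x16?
off 0x16: read 6f ea as big → 0x6fea
  top 5b → 0xd → bne [J]
  imm@[10:0]=0x7ea (s11→-22) ⇒ $-22

bne $-22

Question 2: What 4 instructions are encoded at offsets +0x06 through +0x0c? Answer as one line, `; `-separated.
plus R6, R6; minus R4, R5; decr R4; ldi R7, $205

off 0x06: read 16 c0 as big → 0x16c0
  opcode bits[15:11]=0x2: plus/RR
  [10:8] rd=6 = R6
  [7:5] rs=6 = R6
off 0x08: read 94 a0 as big → 0x94a0
  opcode bits[15:11]=0x12: minus/RR
  [10:8] rd=4 = R4
  [7:5] rs=5 = R5
off 0x0a: read c4 00 as big → 0xc400
  opcode bits[15:11]=0x18: decr/R
  [10:8] rd=4 = R4
off 0x0c: read 07 cd as big → 0x07cd
  opcode bits[15:11]=0x0: ldi/RI
  [10:8] rd=7 = R7
  [7:0] imm=205 = $205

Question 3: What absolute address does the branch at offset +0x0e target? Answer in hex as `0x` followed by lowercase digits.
@+0e  big-endian(d7 f2) = 0xd7f2
  op=0xd7f2>>11=0x1a ⇒ bz (J)
  [10:0] imm=2034 (s11→-14) = $-14
  target = base 0x55ec + off 0x0e + 2 + imm -14 = 0x55ee

0x55ee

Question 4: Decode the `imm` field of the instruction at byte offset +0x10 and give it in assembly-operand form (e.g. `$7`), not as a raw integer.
[10] 03 40 → 0x0340
  opcode bits[15:11]=0x0: ldi/RI
  rd@[10:8]=0x3 ⇒ R3
  imm@[7:0]=0x40 ⇒ $64

$64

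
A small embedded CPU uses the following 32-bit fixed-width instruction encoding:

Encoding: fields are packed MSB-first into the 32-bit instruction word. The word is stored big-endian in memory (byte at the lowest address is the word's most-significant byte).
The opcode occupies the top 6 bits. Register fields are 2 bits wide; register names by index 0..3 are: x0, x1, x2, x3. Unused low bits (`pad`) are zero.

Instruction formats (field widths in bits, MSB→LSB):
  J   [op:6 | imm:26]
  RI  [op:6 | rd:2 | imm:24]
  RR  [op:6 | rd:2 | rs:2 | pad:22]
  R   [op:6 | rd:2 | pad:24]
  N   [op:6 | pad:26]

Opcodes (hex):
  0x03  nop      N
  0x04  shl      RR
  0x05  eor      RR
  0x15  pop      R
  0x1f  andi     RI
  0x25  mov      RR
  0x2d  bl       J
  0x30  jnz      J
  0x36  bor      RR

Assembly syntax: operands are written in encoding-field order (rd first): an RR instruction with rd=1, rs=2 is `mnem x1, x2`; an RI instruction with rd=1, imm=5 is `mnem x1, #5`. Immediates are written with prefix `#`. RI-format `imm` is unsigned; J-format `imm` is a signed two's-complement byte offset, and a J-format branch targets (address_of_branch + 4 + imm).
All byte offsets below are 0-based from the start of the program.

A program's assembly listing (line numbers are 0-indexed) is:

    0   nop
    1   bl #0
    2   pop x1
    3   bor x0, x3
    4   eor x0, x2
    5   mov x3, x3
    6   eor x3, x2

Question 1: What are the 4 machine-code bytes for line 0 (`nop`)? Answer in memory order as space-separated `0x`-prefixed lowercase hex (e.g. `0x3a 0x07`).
L0: nop op=0x3:6|pad=0:26 ⇒ 0x0c000000 ⇒ big 0c 00 00 00

0x0c 0x00 0x00 0x00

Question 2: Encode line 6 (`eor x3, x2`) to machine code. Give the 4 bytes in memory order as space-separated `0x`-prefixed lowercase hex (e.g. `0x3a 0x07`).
0x17 0x80 0x00 0x00

line 6 (eor): pack op=0x5:6|rd=3:2|rs=2:2|pad=0:22 = 0x17800000; big→ 17 80 00 00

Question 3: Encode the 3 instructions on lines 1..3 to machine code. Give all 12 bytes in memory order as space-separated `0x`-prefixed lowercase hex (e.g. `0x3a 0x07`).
1. bl fields op=0x2d:6|imm=0:26 → word b4000000h → b4 00 00 00
2. pop fields op=0x15:6|rd=1:2|pad=0:24 → word 55000000h → 55 00 00 00
3. bor fields op=0x36:6|rd=0:2|rs=3:2|pad=0:22 → word d8c00000h → d8 c0 00 00

0xb4 0x00 0x00 0x00 0x55 0x00 0x00 0x00 0xd8 0xc0 0x00 0x00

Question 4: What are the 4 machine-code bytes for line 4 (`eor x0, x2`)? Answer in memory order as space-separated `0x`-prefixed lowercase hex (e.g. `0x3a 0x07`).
line 4 (eor): pack op=0x5:6|rd=0:2|rs=2:2|pad=0:22 = 0x14800000; big→ 14 80 00 00

0x14 0x80 0x00 0x00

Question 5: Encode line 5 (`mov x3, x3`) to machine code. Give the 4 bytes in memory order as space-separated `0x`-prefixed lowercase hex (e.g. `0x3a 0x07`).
5. mov fields op=0x25:6|rd=3:2|rs=3:2|pad=0:22 → word 97c00000h → 97 c0 00 00

0x97 0xc0 0x00 0x00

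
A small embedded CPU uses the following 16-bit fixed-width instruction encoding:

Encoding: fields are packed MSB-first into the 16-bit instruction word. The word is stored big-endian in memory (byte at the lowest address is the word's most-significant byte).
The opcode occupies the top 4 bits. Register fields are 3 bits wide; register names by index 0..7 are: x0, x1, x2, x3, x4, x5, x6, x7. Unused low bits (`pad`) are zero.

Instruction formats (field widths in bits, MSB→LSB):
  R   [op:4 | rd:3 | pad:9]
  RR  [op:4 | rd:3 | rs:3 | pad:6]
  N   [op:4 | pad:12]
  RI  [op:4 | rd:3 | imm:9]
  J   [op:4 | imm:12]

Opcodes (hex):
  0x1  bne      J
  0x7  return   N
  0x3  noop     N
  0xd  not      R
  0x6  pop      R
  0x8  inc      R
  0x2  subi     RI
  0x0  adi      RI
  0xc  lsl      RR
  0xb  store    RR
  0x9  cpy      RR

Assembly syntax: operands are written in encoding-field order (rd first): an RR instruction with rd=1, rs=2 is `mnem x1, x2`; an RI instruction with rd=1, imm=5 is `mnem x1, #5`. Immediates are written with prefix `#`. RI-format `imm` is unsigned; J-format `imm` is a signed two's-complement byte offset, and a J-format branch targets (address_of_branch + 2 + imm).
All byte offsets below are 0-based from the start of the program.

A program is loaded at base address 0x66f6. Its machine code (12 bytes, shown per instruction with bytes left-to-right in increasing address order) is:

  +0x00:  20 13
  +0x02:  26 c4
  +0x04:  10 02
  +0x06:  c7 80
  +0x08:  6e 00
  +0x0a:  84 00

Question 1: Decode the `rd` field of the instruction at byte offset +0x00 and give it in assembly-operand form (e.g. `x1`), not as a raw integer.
x0

+0x00: 20 13 ⇒ word 0x2013 (big)
  op=0x2013>>12=0x2 ⇒ subi (RI)
  rd: (w>>9)&0x7=0x0 → x0
  imm: (w>>0)&0x1ff=0x13 → #19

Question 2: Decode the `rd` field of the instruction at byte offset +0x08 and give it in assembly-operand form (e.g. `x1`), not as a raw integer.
x7

[08] 6e 00 → 0x6e00
  opcode bits[15:12]=0x6: pop/R
  [11:9] rd=7 = x7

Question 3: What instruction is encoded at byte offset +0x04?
+0x04: 10 02 ⇒ word 0x1002 (big)
  op=0x1002>>12=0x1 ⇒ bne (J)
  [11:0] imm=2 = #2

bne #2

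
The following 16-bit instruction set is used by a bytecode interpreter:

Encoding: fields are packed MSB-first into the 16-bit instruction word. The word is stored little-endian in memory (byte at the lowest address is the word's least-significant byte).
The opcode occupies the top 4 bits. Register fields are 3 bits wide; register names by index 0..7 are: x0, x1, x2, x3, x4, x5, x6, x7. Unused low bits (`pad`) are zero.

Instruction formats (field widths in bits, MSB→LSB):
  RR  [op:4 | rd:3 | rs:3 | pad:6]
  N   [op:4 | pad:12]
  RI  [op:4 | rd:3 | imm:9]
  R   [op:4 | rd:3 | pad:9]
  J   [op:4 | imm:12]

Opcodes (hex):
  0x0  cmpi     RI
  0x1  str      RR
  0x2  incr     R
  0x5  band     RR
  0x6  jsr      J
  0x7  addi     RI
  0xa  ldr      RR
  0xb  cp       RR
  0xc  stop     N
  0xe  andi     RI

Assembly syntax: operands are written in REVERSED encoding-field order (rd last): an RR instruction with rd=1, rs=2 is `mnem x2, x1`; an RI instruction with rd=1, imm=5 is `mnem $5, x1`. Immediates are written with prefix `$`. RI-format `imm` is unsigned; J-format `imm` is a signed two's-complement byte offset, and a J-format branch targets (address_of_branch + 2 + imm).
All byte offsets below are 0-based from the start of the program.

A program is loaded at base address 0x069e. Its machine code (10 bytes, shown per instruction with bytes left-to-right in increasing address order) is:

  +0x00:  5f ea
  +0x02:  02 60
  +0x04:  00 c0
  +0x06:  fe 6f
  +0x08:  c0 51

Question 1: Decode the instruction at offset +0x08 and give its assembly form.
band x7, x0

off 0x08: read c0 51 as little → 0x51c0
  op=0x51c0>>12=0x5 ⇒ band (RR)
  rd@[11:9]=0x0 ⇒ x0
  rs@[8:6]=0x7 ⇒ x7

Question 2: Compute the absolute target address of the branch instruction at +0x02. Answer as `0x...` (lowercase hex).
[02] 02 60 → 0x6002
  top 4b → 0x6 → jsr [J]
  imm@[11:0]=0x2 ⇒ $2
  target = base 0x069e + off 0x02 + 2 + imm 2 = 0x06a4

0x06a4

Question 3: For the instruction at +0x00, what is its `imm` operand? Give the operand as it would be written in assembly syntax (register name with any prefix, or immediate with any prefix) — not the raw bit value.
$95

+0x00: 5f ea ⇒ word 0xea5f (little)
  top 4b → 0xe → andi [RI]
  rd: (w>>9)&0x7=0x5 → x5
  imm: (w>>0)&0x1ff=0x5f → $95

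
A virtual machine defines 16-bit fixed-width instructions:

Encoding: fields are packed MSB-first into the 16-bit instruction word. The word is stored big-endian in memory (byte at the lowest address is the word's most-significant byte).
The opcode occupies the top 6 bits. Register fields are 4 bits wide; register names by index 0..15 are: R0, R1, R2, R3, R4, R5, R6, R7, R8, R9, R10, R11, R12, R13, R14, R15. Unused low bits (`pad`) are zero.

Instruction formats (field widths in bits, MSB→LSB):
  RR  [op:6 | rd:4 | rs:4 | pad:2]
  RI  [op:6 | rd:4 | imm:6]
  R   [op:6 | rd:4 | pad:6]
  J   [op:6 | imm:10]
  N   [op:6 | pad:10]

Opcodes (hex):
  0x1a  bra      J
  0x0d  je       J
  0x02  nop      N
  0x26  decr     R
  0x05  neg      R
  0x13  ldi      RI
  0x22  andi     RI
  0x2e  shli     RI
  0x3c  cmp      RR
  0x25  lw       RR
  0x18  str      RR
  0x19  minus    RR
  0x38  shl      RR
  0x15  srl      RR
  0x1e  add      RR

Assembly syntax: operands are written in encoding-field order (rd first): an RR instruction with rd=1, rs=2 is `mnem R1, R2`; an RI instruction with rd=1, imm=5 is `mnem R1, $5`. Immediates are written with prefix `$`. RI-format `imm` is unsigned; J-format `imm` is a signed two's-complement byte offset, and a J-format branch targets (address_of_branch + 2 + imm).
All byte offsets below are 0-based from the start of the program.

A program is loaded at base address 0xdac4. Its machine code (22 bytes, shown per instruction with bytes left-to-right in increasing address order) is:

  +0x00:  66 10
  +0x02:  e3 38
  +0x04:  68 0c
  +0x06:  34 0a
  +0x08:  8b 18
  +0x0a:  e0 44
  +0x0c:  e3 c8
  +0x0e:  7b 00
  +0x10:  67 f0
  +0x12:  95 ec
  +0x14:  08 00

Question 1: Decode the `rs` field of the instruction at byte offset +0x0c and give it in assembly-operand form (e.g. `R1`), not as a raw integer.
[0c] e3 c8 → 0xe3c8
  opcode bits[15:10]=0x38: shl/RR
  rd@[9:6]=0xf ⇒ R15
  rs@[5:2]=0x2 ⇒ R2

R2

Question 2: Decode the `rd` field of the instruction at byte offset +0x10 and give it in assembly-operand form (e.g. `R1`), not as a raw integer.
+0x10: 67 f0 ⇒ word 0x67f0 (big)
  top 6b → 0x19 → minus [RR]
  rd@[9:6]=0xf ⇒ R15
  rs@[5:2]=0xc ⇒ R12

R15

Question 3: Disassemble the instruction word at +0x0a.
+0x0a: e0 44 ⇒ word 0xe044 (big)
  opcode bits[15:10]=0x38: shl/RR
  rd@[9:6]=0x1 ⇒ R1
  rs@[5:2]=0x1 ⇒ R1

shl R1, R1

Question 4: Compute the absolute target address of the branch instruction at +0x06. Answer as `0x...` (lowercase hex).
@+06  big-endian(34 0a) = 0x340a
  opcode bits[15:10]=0xd: je/J
  [9:0] imm=10 = $10
  target = base 0xdac4 + off 0x06 + 2 + imm 10 = 0xdad6

0xdad6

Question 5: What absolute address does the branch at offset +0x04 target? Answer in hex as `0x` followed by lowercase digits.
0xdad6

@+04  big-endian(68 0c) = 0x680c
  opcode bits[15:10]=0x1a: bra/J
  [9:0] imm=12 = $12
  target = base 0xdac4 + off 0x04 + 2 + imm 12 = 0xdad6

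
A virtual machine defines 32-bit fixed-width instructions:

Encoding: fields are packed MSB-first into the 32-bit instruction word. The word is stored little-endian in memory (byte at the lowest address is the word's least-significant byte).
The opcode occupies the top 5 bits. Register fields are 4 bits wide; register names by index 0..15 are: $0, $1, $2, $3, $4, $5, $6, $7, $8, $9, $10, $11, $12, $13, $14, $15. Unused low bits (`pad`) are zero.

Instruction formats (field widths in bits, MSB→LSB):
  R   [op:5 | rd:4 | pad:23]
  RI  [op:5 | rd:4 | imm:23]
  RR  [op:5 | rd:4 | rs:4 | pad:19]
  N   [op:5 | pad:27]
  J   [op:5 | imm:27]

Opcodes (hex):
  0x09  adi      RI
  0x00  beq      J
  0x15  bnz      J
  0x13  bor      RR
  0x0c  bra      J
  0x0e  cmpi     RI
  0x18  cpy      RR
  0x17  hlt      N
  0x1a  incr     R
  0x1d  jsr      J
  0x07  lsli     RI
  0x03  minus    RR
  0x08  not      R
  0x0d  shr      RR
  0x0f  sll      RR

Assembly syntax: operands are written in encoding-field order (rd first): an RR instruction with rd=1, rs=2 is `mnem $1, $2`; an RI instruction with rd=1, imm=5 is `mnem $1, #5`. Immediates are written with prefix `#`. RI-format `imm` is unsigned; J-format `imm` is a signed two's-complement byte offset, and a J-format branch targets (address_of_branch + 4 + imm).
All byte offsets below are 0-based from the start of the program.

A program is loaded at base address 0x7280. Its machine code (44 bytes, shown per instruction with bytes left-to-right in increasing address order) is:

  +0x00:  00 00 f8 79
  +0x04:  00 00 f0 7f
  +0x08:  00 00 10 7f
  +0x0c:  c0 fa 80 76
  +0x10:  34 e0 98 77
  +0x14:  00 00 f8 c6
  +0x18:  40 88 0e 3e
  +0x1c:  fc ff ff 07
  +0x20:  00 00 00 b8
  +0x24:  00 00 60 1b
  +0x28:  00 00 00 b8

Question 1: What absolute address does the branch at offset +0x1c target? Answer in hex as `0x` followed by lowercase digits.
[1c] fc ff ff 07 → 0x07fffffc
  opcode bits[31:27]=0x0: beq/J
  imm@[26:0]=0x7fffffc (s27→-4) ⇒ #-4
  target = base 0x7280 + off 0x1c + 4 + imm -4 = 0x729c

0x729c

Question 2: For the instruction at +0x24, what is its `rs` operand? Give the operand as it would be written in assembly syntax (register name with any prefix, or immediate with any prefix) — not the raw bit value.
$12

[24] 00 00 60 1b → 0x1b600000
  op=0x1b600000>>27=0x3 ⇒ minus (RR)
  rd@[26:23]=0x6 ⇒ $6
  rs@[22:19]=0xc ⇒ $12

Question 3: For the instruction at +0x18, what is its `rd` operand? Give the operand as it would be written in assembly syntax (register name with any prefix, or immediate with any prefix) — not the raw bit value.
$12

@+18  little-endian(40 88 0e 3e) = 0x3e0e8840
  opcode bits[31:27]=0x7: lsli/RI
  [26:23] rd=12 = $12
  [22:0] imm=952384 = #952384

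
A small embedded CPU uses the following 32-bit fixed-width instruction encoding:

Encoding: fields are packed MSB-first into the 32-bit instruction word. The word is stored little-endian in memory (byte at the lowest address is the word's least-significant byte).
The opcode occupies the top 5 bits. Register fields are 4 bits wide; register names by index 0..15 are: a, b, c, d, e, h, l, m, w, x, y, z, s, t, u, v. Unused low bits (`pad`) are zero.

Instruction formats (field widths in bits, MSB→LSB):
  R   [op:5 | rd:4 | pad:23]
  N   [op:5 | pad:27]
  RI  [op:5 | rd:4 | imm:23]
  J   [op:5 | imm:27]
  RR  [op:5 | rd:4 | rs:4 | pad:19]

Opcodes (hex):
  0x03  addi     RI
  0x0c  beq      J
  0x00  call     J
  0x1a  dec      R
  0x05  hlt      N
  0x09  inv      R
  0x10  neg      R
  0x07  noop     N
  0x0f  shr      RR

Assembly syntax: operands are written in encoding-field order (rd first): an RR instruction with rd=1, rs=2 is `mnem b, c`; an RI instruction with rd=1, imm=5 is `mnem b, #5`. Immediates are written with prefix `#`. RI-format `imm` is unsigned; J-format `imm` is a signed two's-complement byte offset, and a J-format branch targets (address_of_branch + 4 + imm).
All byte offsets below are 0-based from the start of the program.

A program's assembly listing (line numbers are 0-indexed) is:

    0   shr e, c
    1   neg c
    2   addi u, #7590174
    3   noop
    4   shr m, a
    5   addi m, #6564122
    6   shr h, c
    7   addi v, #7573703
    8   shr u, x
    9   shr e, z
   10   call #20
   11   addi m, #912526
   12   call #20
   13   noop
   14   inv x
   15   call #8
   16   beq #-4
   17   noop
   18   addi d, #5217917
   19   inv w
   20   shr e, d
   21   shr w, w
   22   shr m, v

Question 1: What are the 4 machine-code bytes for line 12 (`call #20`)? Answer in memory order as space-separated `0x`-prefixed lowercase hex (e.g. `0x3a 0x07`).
line 12 (call): pack op=0x0:5|imm=20:27 = 0x00000014; little→ 14 00 00 00

0x14 0x00 0x00 0x00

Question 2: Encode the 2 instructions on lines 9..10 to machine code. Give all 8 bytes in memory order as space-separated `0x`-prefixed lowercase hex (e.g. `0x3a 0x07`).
line 9 (shr): pack op=0xf:5|rd=4:4|rs=11:4|pad=0:19 = 0x7a580000; little→ 00 00 58 7a
line 10 (call): pack op=0x0:5|imm=20:27 = 0x00000014; little→ 14 00 00 00

0x00 0x00 0x58 0x7a 0x14 0x00 0x00 0x00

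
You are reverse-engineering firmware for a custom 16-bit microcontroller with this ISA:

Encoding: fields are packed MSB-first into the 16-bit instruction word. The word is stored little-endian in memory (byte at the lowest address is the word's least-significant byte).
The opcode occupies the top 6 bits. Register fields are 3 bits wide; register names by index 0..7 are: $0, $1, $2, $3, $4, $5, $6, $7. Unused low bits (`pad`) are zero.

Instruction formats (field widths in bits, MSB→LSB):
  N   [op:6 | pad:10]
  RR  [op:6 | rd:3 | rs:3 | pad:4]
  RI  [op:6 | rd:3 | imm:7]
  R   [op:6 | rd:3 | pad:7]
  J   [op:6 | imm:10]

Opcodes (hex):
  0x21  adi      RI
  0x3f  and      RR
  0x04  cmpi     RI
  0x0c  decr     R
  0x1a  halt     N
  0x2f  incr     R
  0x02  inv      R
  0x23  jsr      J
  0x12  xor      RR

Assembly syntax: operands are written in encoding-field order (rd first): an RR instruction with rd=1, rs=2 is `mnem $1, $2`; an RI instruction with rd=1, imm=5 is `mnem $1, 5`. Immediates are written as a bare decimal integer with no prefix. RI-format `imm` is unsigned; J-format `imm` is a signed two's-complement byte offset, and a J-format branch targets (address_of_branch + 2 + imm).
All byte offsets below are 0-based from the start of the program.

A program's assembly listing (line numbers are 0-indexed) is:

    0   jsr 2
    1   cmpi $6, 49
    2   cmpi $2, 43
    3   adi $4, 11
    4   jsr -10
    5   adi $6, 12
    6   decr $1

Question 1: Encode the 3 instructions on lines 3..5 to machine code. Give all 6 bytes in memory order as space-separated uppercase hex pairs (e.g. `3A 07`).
0B 86 F6 8F 0C 87

L3: adi op=0x21:6|rd=4:3|imm=11:7 ⇒ 0x860b ⇒ little 0b 86
L4: jsr op=0x23:6|imm=-10:10 ⇒ 0x8ff6 ⇒ little f6 8f
L5: adi op=0x21:6|rd=6:3|imm=12:7 ⇒ 0x870c ⇒ little 0c 87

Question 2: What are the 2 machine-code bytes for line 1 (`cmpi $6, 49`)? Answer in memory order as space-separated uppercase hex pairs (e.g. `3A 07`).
1. cmpi fields op=0x4:6|rd=6:3|imm=49:7 → word 1331h → 31 13

31 13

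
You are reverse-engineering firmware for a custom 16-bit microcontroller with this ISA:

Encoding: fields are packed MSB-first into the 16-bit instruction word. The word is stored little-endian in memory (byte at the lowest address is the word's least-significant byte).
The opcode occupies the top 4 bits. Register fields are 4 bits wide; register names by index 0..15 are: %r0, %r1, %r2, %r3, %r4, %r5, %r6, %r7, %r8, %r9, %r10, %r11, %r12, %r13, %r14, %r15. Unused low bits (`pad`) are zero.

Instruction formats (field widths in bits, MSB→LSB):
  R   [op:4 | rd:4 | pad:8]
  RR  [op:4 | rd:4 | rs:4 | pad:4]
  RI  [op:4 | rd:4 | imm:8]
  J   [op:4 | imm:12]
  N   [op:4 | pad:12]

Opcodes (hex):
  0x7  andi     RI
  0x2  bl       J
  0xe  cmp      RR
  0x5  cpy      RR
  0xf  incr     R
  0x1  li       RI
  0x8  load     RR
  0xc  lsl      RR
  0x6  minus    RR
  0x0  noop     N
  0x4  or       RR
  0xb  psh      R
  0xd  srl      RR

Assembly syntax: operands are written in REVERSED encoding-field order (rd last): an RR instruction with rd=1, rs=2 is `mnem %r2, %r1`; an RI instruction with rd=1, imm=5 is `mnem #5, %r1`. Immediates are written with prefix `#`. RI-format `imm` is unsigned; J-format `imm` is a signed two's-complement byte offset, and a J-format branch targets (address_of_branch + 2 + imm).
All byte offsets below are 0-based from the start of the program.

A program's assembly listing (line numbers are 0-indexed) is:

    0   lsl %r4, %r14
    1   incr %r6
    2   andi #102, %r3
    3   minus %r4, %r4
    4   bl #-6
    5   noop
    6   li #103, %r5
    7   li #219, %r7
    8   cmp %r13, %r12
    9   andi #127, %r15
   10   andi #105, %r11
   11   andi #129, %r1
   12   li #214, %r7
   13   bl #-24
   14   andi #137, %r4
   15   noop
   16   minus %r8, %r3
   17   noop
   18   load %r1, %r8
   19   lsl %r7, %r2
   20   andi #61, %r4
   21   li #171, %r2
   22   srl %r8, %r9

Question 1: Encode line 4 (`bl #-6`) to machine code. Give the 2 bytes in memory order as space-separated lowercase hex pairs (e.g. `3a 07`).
fa 2f

4. bl fields op=0x2:4|imm=-6:12 → word 2ffah → fa 2f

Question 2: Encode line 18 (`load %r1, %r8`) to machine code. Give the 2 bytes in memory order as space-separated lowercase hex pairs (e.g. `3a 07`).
10 88

line 18 (load): pack op=0x8:4|rd=8:4|rs=1:4|pad=0:4 = 0x8810; little→ 10 88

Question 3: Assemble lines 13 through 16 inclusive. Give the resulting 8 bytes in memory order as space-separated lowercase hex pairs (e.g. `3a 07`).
e8 2f 89 74 00 00 80 63

line 13 (bl): pack op=0x2:4|imm=-24:12 = 0x2fe8; little→ e8 2f
line 14 (andi): pack op=0x7:4|rd=4:4|imm=137:8 = 0x7489; little→ 89 74
line 15 (noop): pack op=0x0:4|pad=0:12 = 0x0000; little→ 00 00
line 16 (minus): pack op=0x6:4|rd=3:4|rs=8:4|pad=0:4 = 0x6380; little→ 80 63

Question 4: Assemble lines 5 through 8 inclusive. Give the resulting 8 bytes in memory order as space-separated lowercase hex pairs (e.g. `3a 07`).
line 5 (noop): pack op=0x0:4|pad=0:12 = 0x0000; little→ 00 00
line 6 (li): pack op=0x1:4|rd=5:4|imm=103:8 = 0x1567; little→ 67 15
line 7 (li): pack op=0x1:4|rd=7:4|imm=219:8 = 0x17db; little→ db 17
line 8 (cmp): pack op=0xe:4|rd=12:4|rs=13:4|pad=0:4 = 0xecd0; little→ d0 ec

00 00 67 15 db 17 d0 ec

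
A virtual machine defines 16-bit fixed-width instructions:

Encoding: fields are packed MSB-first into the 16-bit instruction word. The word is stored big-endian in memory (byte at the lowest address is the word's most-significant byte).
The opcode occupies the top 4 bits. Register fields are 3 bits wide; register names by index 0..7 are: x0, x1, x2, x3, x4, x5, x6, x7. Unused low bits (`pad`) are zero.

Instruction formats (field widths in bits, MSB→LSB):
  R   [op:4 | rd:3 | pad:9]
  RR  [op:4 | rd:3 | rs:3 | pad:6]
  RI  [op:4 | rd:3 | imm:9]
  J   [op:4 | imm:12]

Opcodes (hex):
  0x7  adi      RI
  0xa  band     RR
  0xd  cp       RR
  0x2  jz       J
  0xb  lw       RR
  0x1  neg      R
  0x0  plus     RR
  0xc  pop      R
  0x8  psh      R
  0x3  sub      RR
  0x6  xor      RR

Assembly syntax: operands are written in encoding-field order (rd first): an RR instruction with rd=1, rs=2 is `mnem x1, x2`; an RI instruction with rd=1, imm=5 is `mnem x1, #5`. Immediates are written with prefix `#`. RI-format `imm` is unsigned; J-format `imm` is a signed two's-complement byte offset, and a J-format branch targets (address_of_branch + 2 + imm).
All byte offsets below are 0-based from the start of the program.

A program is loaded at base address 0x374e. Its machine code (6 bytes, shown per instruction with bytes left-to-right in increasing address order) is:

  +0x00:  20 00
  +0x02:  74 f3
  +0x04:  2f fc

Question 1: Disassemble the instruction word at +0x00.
jz #0

@+00  big-endian(20 00) = 0x2000
  op=0x2000>>12=0x2 ⇒ jz (J)
  imm: (w>>0)&0xfff=0x0 → #0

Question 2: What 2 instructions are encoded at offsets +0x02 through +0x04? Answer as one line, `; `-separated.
+0x02: 74 f3 ⇒ word 0x74f3 (big)
  opcode bits[15:12]=0x7: adi/RI
  rd@[11:9]=0x2 ⇒ x2
  imm@[8:0]=0xf3 ⇒ #243
+0x04: 2f fc ⇒ word 0x2ffc (big)
  opcode bits[15:12]=0x2: jz/J
  imm@[11:0]=0xffc (s12→-4) ⇒ #-4

adi x2, #243; jz #-4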